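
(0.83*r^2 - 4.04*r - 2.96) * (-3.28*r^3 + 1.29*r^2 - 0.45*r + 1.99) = -2.7224*r^5 + 14.3219*r^4 + 4.1237*r^3 - 0.3487*r^2 - 6.7076*r - 5.8904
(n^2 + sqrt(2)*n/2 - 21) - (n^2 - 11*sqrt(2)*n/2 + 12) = 6*sqrt(2)*n - 33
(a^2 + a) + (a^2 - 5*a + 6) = 2*a^2 - 4*a + 6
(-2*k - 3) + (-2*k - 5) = -4*k - 8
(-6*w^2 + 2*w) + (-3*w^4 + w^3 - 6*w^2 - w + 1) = -3*w^4 + w^3 - 12*w^2 + w + 1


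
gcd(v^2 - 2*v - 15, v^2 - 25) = v - 5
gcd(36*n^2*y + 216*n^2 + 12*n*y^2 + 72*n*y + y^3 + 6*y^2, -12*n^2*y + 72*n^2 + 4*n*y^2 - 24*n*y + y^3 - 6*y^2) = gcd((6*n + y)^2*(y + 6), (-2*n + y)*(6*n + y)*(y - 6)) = 6*n + y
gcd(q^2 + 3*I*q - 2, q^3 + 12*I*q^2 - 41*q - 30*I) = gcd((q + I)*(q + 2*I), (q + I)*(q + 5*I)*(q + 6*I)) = q + I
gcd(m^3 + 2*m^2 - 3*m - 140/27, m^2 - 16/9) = m + 4/3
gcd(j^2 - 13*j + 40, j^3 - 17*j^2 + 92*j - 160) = j^2 - 13*j + 40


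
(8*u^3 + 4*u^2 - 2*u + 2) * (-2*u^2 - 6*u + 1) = -16*u^5 - 56*u^4 - 12*u^3 + 12*u^2 - 14*u + 2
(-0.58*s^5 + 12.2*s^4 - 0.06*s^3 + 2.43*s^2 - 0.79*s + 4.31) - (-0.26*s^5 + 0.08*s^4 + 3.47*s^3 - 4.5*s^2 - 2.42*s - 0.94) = -0.32*s^5 + 12.12*s^4 - 3.53*s^3 + 6.93*s^2 + 1.63*s + 5.25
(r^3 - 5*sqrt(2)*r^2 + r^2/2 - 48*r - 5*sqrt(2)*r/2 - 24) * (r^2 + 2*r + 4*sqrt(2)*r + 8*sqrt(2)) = r^5 - sqrt(2)*r^4 + 5*r^4/2 - 87*r^3 - 5*sqrt(2)*r^3/2 - 193*sqrt(2)*r^2 - 220*r^2 - 480*sqrt(2)*r - 88*r - 192*sqrt(2)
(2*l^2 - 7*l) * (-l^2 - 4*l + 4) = -2*l^4 - l^3 + 36*l^2 - 28*l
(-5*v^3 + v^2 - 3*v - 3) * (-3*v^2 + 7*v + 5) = 15*v^5 - 38*v^4 - 9*v^3 - 7*v^2 - 36*v - 15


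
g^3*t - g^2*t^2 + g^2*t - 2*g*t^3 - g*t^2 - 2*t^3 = (g - 2*t)*(g + t)*(g*t + t)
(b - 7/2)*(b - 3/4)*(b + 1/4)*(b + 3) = b^4 - b^3 - 167*b^2/16 + 171*b/32 + 63/32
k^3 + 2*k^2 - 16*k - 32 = (k - 4)*(k + 2)*(k + 4)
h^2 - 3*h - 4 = (h - 4)*(h + 1)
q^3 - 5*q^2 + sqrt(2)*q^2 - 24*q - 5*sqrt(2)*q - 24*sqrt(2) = (q - 8)*(q + 3)*(q + sqrt(2))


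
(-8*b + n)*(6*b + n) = -48*b^2 - 2*b*n + n^2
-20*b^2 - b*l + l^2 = (-5*b + l)*(4*b + l)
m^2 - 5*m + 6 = (m - 3)*(m - 2)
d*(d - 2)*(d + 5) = d^3 + 3*d^2 - 10*d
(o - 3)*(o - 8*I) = o^2 - 3*o - 8*I*o + 24*I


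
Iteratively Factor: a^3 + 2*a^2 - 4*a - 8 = (a + 2)*(a^2 - 4) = (a - 2)*(a + 2)*(a + 2)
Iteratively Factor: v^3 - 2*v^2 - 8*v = (v + 2)*(v^2 - 4*v) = (v - 4)*(v + 2)*(v)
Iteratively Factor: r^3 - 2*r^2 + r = (r - 1)*(r^2 - r) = (r - 1)^2*(r)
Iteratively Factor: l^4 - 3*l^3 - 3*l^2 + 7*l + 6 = (l - 3)*(l^3 - 3*l - 2) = (l - 3)*(l + 1)*(l^2 - l - 2) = (l - 3)*(l - 2)*(l + 1)*(l + 1)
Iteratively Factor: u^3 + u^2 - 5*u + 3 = (u - 1)*(u^2 + 2*u - 3) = (u - 1)*(u + 3)*(u - 1)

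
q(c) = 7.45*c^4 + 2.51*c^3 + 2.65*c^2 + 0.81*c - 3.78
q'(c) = 29.8*c^3 + 7.53*c^2 + 5.3*c + 0.81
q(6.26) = 12161.60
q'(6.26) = 7639.44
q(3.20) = 889.38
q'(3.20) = 1071.36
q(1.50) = 49.58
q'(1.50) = 126.28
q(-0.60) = -2.89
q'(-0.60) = -6.10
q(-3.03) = 576.22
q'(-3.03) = -775.10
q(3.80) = 1728.72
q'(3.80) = 1764.87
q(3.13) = 816.73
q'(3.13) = 1004.97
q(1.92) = 126.55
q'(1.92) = 249.67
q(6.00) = 10293.84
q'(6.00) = 6740.49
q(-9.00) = 47253.24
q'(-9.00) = -21161.16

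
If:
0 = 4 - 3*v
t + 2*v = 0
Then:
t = -8/3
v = 4/3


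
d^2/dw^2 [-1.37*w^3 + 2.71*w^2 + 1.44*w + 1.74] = 5.42 - 8.22*w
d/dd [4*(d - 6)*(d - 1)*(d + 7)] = 12*d^2 - 172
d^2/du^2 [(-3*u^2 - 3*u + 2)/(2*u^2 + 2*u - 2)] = (-3*u^2 - 3*u - 2)/(u^6 + 3*u^5 - 5*u^3 + 3*u - 1)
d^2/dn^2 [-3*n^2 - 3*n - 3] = -6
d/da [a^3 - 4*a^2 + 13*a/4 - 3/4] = 3*a^2 - 8*a + 13/4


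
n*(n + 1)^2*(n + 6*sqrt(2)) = n^4 + 2*n^3 + 6*sqrt(2)*n^3 + n^2 + 12*sqrt(2)*n^2 + 6*sqrt(2)*n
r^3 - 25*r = r*(r - 5)*(r + 5)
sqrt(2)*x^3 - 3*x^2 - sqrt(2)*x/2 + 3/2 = (x - 3*sqrt(2)/2)*(x - sqrt(2)/2)*(sqrt(2)*x + 1)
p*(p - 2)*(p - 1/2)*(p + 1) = p^4 - 3*p^3/2 - 3*p^2/2 + p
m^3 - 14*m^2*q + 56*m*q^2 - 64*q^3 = (m - 8*q)*(m - 4*q)*(m - 2*q)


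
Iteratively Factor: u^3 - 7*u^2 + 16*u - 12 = (u - 3)*(u^2 - 4*u + 4) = (u - 3)*(u - 2)*(u - 2)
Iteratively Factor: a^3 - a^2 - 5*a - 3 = (a - 3)*(a^2 + 2*a + 1) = (a - 3)*(a + 1)*(a + 1)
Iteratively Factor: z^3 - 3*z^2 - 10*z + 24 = (z - 4)*(z^2 + z - 6) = (z - 4)*(z - 2)*(z + 3)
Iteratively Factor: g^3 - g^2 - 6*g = (g)*(g^2 - g - 6) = g*(g - 3)*(g + 2)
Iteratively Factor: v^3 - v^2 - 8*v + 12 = (v + 3)*(v^2 - 4*v + 4) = (v - 2)*(v + 3)*(v - 2)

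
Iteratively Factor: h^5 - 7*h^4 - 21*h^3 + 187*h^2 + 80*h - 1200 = (h - 5)*(h^4 - 2*h^3 - 31*h^2 + 32*h + 240) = (h - 5)*(h - 4)*(h^3 + 2*h^2 - 23*h - 60) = (h - 5)^2*(h - 4)*(h^2 + 7*h + 12) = (h - 5)^2*(h - 4)*(h + 4)*(h + 3)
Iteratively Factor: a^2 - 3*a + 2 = (a - 2)*(a - 1)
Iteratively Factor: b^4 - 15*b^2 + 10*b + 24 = (b + 4)*(b^3 - 4*b^2 + b + 6) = (b + 1)*(b + 4)*(b^2 - 5*b + 6) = (b - 2)*(b + 1)*(b + 4)*(b - 3)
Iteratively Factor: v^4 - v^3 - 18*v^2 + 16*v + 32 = (v + 1)*(v^3 - 2*v^2 - 16*v + 32) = (v - 4)*(v + 1)*(v^2 + 2*v - 8) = (v - 4)*(v - 2)*(v + 1)*(v + 4)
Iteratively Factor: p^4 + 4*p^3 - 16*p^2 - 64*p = (p + 4)*(p^3 - 16*p) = p*(p + 4)*(p^2 - 16) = p*(p + 4)^2*(p - 4)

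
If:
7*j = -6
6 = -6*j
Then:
No Solution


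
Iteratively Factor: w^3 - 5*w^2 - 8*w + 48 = (w + 3)*(w^2 - 8*w + 16) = (w - 4)*(w + 3)*(w - 4)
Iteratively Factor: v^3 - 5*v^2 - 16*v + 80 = (v - 5)*(v^2 - 16) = (v - 5)*(v + 4)*(v - 4)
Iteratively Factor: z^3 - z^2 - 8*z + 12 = (z - 2)*(z^2 + z - 6) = (z - 2)*(z + 3)*(z - 2)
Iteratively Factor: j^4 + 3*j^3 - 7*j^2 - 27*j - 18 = (j - 3)*(j^3 + 6*j^2 + 11*j + 6) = (j - 3)*(j + 3)*(j^2 + 3*j + 2) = (j - 3)*(j + 2)*(j + 3)*(j + 1)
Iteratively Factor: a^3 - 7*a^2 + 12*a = (a - 4)*(a^2 - 3*a) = (a - 4)*(a - 3)*(a)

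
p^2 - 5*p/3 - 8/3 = (p - 8/3)*(p + 1)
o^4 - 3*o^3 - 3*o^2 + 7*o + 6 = (o - 3)*(o - 2)*(o + 1)^2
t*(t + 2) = t^2 + 2*t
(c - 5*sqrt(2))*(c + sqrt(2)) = c^2 - 4*sqrt(2)*c - 10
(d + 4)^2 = d^2 + 8*d + 16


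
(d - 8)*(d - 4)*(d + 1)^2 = d^4 - 10*d^3 + 9*d^2 + 52*d + 32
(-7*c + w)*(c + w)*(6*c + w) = -42*c^3 - 43*c^2*w + w^3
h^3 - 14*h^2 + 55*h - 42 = (h - 7)*(h - 6)*(h - 1)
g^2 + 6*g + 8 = (g + 2)*(g + 4)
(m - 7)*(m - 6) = m^2 - 13*m + 42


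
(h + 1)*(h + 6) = h^2 + 7*h + 6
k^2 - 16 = (k - 4)*(k + 4)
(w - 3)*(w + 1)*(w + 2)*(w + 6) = w^4 + 6*w^3 - 7*w^2 - 48*w - 36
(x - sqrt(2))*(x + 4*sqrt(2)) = x^2 + 3*sqrt(2)*x - 8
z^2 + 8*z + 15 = (z + 3)*(z + 5)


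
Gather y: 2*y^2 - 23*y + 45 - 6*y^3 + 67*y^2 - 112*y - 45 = -6*y^3 + 69*y^2 - 135*y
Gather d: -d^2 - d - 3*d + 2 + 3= -d^2 - 4*d + 5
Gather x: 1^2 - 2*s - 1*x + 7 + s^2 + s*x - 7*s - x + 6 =s^2 - 9*s + x*(s - 2) + 14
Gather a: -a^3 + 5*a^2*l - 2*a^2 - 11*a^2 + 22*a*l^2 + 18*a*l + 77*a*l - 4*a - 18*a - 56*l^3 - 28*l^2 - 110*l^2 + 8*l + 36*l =-a^3 + a^2*(5*l - 13) + a*(22*l^2 + 95*l - 22) - 56*l^3 - 138*l^2 + 44*l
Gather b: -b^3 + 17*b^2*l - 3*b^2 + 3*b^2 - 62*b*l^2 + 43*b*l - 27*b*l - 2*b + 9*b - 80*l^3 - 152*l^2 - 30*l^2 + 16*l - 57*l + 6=-b^3 + 17*b^2*l + b*(-62*l^2 + 16*l + 7) - 80*l^3 - 182*l^2 - 41*l + 6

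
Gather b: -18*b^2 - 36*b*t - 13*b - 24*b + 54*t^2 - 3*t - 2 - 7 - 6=-18*b^2 + b*(-36*t - 37) + 54*t^2 - 3*t - 15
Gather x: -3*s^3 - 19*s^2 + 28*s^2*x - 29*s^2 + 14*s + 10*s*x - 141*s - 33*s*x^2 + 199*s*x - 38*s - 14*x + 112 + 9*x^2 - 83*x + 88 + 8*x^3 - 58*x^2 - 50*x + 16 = -3*s^3 - 48*s^2 - 165*s + 8*x^3 + x^2*(-33*s - 49) + x*(28*s^2 + 209*s - 147) + 216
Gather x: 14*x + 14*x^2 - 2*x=14*x^2 + 12*x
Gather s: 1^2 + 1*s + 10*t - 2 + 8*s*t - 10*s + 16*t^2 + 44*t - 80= s*(8*t - 9) + 16*t^2 + 54*t - 81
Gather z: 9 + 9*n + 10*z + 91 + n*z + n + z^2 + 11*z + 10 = 10*n + z^2 + z*(n + 21) + 110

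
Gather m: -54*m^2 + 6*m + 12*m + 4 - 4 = -54*m^2 + 18*m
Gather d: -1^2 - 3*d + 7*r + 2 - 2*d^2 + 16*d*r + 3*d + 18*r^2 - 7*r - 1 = -2*d^2 + 16*d*r + 18*r^2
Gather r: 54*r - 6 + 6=54*r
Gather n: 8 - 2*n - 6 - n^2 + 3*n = -n^2 + n + 2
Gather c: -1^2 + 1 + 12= 12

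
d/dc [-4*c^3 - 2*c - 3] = -12*c^2 - 2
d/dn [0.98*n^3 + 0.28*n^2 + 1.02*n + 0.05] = 2.94*n^2 + 0.56*n + 1.02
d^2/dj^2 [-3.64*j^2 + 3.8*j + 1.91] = -7.28000000000000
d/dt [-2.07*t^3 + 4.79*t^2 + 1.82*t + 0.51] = -6.21*t^2 + 9.58*t + 1.82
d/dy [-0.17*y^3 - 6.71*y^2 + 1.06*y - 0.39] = -0.51*y^2 - 13.42*y + 1.06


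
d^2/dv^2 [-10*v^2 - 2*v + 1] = -20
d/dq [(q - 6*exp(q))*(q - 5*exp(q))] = -11*q*exp(q) + 2*q + 60*exp(2*q) - 11*exp(q)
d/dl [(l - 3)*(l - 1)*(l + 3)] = 3*l^2 - 2*l - 9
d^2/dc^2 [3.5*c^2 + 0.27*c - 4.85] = 7.00000000000000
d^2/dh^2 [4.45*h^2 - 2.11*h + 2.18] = 8.90000000000000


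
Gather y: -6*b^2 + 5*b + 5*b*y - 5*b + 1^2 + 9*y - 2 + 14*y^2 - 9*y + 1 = -6*b^2 + 5*b*y + 14*y^2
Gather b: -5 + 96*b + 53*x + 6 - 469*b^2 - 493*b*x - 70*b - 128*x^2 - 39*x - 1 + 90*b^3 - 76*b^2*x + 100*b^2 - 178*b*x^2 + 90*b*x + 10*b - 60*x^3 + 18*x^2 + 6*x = 90*b^3 + b^2*(-76*x - 369) + b*(-178*x^2 - 403*x + 36) - 60*x^3 - 110*x^2 + 20*x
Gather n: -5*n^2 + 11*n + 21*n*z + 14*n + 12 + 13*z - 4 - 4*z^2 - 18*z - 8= -5*n^2 + n*(21*z + 25) - 4*z^2 - 5*z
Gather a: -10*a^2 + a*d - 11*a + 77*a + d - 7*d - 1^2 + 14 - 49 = -10*a^2 + a*(d + 66) - 6*d - 36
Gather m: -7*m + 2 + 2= 4 - 7*m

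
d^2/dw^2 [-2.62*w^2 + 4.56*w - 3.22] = -5.24000000000000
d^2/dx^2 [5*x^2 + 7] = 10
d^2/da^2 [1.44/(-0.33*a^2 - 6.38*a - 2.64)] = (0.313632*a^2 + 6.063552*a - 1.44*(0.66*a + 6.38)*(1.32*a + 12.76) + 2.509056)/(0.33*a^2 + 6.38*a + 2.64)^3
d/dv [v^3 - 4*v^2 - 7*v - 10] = 3*v^2 - 8*v - 7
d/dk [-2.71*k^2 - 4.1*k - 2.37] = -5.42*k - 4.1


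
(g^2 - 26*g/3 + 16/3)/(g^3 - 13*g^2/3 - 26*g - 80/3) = (3*g - 2)/(3*g^2 + 11*g + 10)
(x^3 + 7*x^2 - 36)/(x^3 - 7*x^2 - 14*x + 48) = (x + 6)/(x - 8)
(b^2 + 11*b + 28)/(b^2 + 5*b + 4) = (b + 7)/(b + 1)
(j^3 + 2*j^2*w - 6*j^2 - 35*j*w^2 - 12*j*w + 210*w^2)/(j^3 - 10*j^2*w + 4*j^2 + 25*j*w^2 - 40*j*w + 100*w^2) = (-j^2 - 7*j*w + 6*j + 42*w)/(-j^2 + 5*j*w - 4*j + 20*w)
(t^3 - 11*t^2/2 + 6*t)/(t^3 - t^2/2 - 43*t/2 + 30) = t/(t + 5)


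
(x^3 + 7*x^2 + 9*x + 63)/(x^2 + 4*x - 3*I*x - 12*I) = (x^2 + x*(7 + 3*I) + 21*I)/(x + 4)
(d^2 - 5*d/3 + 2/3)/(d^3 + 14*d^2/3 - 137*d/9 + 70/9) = 3*(d - 1)/(3*d^2 + 16*d - 35)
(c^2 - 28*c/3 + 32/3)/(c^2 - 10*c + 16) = (c - 4/3)/(c - 2)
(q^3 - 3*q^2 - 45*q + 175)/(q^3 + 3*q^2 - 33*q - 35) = (q - 5)/(q + 1)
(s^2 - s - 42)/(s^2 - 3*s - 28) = (s + 6)/(s + 4)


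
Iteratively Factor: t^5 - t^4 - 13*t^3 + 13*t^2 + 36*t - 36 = (t - 2)*(t^4 + t^3 - 11*t^2 - 9*t + 18) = (t - 2)*(t + 2)*(t^3 - t^2 - 9*t + 9) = (t - 2)*(t - 1)*(t + 2)*(t^2 - 9) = (t - 2)*(t - 1)*(t + 2)*(t + 3)*(t - 3)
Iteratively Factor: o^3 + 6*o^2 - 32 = (o + 4)*(o^2 + 2*o - 8) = (o + 4)^2*(o - 2)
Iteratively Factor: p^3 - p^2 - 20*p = (p - 5)*(p^2 + 4*p) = p*(p - 5)*(p + 4)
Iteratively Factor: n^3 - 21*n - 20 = (n + 1)*(n^2 - n - 20) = (n + 1)*(n + 4)*(n - 5)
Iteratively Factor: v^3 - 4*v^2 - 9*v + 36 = (v - 4)*(v^2 - 9) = (v - 4)*(v + 3)*(v - 3)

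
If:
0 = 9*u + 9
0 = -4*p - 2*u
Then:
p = 1/2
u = -1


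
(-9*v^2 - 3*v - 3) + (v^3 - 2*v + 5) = v^3 - 9*v^2 - 5*v + 2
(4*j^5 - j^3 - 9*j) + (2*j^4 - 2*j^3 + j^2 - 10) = 4*j^5 + 2*j^4 - 3*j^3 + j^2 - 9*j - 10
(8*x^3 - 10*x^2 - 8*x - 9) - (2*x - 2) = 8*x^3 - 10*x^2 - 10*x - 7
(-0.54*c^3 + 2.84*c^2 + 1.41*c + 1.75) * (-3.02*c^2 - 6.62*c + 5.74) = 1.6308*c^5 - 5.002*c^4 - 26.1586*c^3 + 1.6824*c^2 - 3.4916*c + 10.045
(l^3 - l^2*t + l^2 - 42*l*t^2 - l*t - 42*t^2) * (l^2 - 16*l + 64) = l^5 - l^4*t - 15*l^4 - 42*l^3*t^2 + 15*l^3*t + 48*l^3 + 630*l^2*t^2 - 48*l^2*t + 64*l^2 - 2016*l*t^2 - 64*l*t - 2688*t^2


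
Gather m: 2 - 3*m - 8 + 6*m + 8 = 3*m + 2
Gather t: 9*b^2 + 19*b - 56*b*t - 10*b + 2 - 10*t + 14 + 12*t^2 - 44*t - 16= 9*b^2 + 9*b + 12*t^2 + t*(-56*b - 54)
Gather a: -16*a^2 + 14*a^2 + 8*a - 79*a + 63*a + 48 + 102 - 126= -2*a^2 - 8*a + 24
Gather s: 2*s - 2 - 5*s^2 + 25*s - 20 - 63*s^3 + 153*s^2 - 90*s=-63*s^3 + 148*s^2 - 63*s - 22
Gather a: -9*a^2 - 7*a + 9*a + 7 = -9*a^2 + 2*a + 7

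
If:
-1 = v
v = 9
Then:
No Solution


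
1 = 1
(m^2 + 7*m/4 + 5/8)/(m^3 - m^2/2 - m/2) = (m + 5/4)/(m*(m - 1))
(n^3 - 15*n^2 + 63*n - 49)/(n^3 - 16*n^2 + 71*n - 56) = (n - 7)/(n - 8)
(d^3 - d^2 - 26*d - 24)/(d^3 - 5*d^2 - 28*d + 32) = (d^2 - 5*d - 6)/(d^2 - 9*d + 8)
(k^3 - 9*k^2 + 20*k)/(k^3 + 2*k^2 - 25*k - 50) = k*(k - 4)/(k^2 + 7*k + 10)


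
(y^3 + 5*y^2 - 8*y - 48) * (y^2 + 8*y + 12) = y^5 + 13*y^4 + 44*y^3 - 52*y^2 - 480*y - 576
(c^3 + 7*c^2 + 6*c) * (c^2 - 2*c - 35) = c^5 + 5*c^4 - 43*c^3 - 257*c^2 - 210*c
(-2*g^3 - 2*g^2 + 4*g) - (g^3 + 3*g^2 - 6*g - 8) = -3*g^3 - 5*g^2 + 10*g + 8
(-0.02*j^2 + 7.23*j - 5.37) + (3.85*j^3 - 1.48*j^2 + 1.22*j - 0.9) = 3.85*j^3 - 1.5*j^2 + 8.45*j - 6.27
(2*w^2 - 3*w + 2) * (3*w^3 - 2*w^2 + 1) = 6*w^5 - 13*w^4 + 12*w^3 - 2*w^2 - 3*w + 2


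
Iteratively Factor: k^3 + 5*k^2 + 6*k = (k)*(k^2 + 5*k + 6) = k*(k + 3)*(k + 2)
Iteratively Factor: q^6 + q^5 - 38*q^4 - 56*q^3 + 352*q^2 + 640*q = (q + 4)*(q^5 - 3*q^4 - 26*q^3 + 48*q^2 + 160*q) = (q + 2)*(q + 4)*(q^4 - 5*q^3 - 16*q^2 + 80*q) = (q - 4)*(q + 2)*(q + 4)*(q^3 - q^2 - 20*q) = (q - 4)*(q + 2)*(q + 4)^2*(q^2 - 5*q) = q*(q - 4)*(q + 2)*(q + 4)^2*(q - 5)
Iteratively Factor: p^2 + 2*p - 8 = (p - 2)*(p + 4)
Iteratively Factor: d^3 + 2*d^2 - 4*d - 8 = (d - 2)*(d^2 + 4*d + 4) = (d - 2)*(d + 2)*(d + 2)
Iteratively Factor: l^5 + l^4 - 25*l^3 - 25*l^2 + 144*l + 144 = (l + 3)*(l^4 - 2*l^3 - 19*l^2 + 32*l + 48) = (l - 4)*(l + 3)*(l^3 + 2*l^2 - 11*l - 12) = (l - 4)*(l + 1)*(l + 3)*(l^2 + l - 12) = (l - 4)*(l - 3)*(l + 1)*(l + 3)*(l + 4)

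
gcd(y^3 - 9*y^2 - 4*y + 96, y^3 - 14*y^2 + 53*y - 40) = y - 8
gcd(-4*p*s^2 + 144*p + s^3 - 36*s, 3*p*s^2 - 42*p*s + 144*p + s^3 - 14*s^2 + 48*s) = s - 6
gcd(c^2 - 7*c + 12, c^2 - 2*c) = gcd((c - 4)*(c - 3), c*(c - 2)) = 1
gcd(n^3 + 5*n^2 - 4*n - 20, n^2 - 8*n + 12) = n - 2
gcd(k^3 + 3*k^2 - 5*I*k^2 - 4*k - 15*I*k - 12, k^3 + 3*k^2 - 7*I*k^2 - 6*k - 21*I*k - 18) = k^2 + k*(3 - I) - 3*I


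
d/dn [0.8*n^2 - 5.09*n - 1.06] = 1.6*n - 5.09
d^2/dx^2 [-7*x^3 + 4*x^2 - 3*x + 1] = 8 - 42*x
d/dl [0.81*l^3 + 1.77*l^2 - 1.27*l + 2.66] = 2.43*l^2 + 3.54*l - 1.27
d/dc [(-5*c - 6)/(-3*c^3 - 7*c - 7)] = (15*c^3 + 35*c - (5*c + 6)*(9*c^2 + 7) + 35)/(3*c^3 + 7*c + 7)^2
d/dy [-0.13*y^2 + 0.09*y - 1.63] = 0.09 - 0.26*y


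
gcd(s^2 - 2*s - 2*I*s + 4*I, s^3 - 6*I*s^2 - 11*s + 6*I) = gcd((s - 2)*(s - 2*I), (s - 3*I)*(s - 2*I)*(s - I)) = s - 2*I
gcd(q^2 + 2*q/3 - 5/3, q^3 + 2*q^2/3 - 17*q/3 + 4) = q - 1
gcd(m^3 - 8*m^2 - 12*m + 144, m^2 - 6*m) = m - 6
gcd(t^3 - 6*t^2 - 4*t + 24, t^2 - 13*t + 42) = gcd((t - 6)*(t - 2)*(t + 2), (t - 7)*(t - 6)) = t - 6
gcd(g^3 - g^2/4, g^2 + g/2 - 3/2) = 1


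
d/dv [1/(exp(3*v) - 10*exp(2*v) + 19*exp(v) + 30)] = (-3*exp(2*v) + 20*exp(v) - 19)*exp(v)/(exp(3*v) - 10*exp(2*v) + 19*exp(v) + 30)^2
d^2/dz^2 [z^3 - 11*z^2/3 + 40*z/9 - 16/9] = 6*z - 22/3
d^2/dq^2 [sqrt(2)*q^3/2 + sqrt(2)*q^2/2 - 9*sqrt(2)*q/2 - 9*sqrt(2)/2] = sqrt(2)*(3*q + 1)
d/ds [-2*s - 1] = -2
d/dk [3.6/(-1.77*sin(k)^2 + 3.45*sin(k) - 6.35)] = (12.744*sin(k) - 12.42)*cos(k)/(1.77*sin(k)^2 - 3.45*sin(k) + 6.35)^2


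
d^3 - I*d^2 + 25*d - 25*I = (d - 5*I)*(d - I)*(d + 5*I)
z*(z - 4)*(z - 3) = z^3 - 7*z^2 + 12*z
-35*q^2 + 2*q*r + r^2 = (-5*q + r)*(7*q + r)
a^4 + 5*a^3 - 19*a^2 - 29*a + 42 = (a - 3)*(a - 1)*(a + 2)*(a + 7)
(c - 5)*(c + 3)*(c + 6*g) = c^3 + 6*c^2*g - 2*c^2 - 12*c*g - 15*c - 90*g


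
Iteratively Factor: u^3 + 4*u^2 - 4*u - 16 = (u + 2)*(u^2 + 2*u - 8) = (u + 2)*(u + 4)*(u - 2)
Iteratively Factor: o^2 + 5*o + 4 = (o + 1)*(o + 4)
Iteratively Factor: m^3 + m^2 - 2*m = (m + 2)*(m^2 - m) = (m - 1)*(m + 2)*(m)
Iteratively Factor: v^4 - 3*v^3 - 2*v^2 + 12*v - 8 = (v - 1)*(v^3 - 2*v^2 - 4*v + 8) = (v - 2)*(v - 1)*(v^2 - 4) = (v - 2)^2*(v - 1)*(v + 2)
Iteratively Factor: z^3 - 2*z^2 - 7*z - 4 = (z + 1)*(z^2 - 3*z - 4) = (z + 1)^2*(z - 4)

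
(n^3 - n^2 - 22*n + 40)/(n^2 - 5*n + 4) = (n^2 + 3*n - 10)/(n - 1)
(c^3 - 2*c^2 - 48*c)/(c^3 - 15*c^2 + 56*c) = (c + 6)/(c - 7)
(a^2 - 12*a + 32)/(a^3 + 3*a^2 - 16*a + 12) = (a^2 - 12*a + 32)/(a^3 + 3*a^2 - 16*a + 12)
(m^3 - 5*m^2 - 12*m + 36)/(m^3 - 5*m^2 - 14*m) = (-m^3 + 5*m^2 + 12*m - 36)/(m*(-m^2 + 5*m + 14))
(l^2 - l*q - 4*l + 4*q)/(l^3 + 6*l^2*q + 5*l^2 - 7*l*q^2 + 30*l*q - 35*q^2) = (l - 4)/(l^2 + 7*l*q + 5*l + 35*q)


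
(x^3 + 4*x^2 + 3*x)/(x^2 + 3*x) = x + 1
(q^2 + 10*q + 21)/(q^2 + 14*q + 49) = (q + 3)/(q + 7)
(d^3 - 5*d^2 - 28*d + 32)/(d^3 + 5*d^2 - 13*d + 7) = (d^2 - 4*d - 32)/(d^2 + 6*d - 7)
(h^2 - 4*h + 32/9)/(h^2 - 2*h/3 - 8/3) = (-9*h^2 + 36*h - 32)/(3*(-3*h^2 + 2*h + 8))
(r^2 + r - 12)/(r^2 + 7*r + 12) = (r - 3)/(r + 3)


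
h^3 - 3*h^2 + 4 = (h - 2)^2*(h + 1)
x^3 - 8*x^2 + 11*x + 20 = (x - 5)*(x - 4)*(x + 1)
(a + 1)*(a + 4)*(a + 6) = a^3 + 11*a^2 + 34*a + 24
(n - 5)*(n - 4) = n^2 - 9*n + 20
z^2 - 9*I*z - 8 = (z - 8*I)*(z - I)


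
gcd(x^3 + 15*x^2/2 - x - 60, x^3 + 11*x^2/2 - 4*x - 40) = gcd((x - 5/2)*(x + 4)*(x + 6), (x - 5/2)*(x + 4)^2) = x^2 + 3*x/2 - 10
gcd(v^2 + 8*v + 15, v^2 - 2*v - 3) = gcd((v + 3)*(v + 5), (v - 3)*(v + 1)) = 1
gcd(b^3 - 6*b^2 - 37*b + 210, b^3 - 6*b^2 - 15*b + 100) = b - 5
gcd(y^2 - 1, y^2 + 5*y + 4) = y + 1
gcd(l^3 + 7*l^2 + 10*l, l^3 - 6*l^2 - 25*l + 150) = l + 5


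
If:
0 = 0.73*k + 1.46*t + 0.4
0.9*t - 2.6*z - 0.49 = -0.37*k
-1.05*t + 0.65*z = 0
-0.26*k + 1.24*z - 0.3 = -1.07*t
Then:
No Solution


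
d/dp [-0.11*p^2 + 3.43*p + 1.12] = 3.43 - 0.22*p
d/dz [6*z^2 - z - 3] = 12*z - 1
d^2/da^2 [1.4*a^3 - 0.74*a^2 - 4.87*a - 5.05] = 8.4*a - 1.48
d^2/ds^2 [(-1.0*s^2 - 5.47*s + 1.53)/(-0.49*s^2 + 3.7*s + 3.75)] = (-4.44089209850063e-16*s^4 + 6.252694*s^3 + 8.820882*s^2 + 76.95009*s - 171.18165)/(0.117649*s^6 - 2.66511*s^5 + 17.423175*s^4 - 9.86050000000001*s^3 - 133.340625*s^2 - 156.09375*s - 52.734375)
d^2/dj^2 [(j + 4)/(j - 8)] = 24/(j - 8)^3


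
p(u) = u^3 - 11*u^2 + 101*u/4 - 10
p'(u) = 3*u^2 - 22*u + 101/4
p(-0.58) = -28.54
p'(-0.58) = 39.02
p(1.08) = 5.70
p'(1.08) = 4.99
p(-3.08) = -221.34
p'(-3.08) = 121.47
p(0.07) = -8.29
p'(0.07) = 23.72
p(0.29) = -3.58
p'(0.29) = 19.12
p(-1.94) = -107.69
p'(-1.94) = 79.22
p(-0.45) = -23.68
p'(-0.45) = 35.76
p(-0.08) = -12.09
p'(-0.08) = 27.03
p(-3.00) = -211.75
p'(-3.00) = 118.25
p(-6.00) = -773.50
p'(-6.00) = 265.25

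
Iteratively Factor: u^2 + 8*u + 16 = (u + 4)*(u + 4)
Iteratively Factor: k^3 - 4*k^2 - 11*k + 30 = (k - 5)*(k^2 + k - 6) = (k - 5)*(k - 2)*(k + 3)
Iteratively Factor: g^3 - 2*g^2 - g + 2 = (g + 1)*(g^2 - 3*g + 2) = (g - 1)*(g + 1)*(g - 2)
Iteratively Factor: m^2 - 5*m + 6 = (m - 3)*(m - 2)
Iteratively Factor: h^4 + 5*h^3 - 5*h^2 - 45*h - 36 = (h - 3)*(h^3 + 8*h^2 + 19*h + 12) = (h - 3)*(h + 3)*(h^2 + 5*h + 4) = (h - 3)*(h + 3)*(h + 4)*(h + 1)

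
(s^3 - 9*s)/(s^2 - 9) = s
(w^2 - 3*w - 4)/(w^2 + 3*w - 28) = (w + 1)/(w + 7)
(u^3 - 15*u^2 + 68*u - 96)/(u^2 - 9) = (u^2 - 12*u + 32)/(u + 3)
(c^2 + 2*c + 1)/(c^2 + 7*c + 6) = (c + 1)/(c + 6)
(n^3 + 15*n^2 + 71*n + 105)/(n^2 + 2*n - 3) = (n^2 + 12*n + 35)/(n - 1)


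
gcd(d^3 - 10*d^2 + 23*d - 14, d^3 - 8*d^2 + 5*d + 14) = d^2 - 9*d + 14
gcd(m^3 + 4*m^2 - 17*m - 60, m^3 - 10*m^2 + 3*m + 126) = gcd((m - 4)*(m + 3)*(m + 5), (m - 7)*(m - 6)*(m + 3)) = m + 3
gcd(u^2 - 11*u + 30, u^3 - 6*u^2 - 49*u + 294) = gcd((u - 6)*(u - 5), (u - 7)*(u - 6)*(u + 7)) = u - 6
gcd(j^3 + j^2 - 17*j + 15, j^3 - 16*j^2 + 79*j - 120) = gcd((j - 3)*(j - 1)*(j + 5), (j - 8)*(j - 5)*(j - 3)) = j - 3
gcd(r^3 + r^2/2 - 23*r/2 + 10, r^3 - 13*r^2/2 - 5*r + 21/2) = r - 1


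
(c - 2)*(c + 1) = c^2 - c - 2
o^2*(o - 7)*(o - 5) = o^4 - 12*o^3 + 35*o^2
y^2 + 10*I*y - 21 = (y + 3*I)*(y + 7*I)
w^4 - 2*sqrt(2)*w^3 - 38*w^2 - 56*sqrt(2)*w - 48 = (w - 6*sqrt(2))*(w + sqrt(2))^2*(w + 2*sqrt(2))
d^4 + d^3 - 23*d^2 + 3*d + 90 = (d - 3)^2*(d + 2)*(d + 5)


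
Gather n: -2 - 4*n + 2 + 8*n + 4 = 4*n + 4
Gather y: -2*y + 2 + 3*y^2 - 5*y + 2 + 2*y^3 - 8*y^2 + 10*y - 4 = 2*y^3 - 5*y^2 + 3*y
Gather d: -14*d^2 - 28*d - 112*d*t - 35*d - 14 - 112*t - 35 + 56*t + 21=-14*d^2 + d*(-112*t - 63) - 56*t - 28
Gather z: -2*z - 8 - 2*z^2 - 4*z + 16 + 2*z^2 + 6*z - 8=0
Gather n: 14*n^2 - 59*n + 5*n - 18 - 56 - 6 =14*n^2 - 54*n - 80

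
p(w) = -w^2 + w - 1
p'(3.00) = -5.00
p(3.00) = -7.00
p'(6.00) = -11.00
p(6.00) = -31.00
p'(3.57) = -6.14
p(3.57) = -10.17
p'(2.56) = -4.12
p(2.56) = -4.99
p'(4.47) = -7.94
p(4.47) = -16.51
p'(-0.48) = 1.96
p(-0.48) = -1.71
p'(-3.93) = 8.86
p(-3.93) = -20.37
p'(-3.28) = 7.56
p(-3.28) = -15.04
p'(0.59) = -0.18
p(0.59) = -0.76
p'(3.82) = -6.64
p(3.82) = -11.77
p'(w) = 1 - 2*w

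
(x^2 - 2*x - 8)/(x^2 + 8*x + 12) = (x - 4)/(x + 6)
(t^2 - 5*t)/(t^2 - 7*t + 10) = t/(t - 2)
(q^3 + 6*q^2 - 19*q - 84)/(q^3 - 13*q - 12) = (q + 7)/(q + 1)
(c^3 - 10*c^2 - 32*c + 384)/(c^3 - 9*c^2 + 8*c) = (c^2 - 2*c - 48)/(c*(c - 1))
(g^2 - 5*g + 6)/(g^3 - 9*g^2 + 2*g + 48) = (g - 2)/(g^2 - 6*g - 16)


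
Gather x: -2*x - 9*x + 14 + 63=77 - 11*x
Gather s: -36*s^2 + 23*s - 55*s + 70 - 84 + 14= -36*s^2 - 32*s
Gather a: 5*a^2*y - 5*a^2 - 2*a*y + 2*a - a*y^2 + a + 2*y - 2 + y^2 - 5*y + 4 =a^2*(5*y - 5) + a*(-y^2 - 2*y + 3) + y^2 - 3*y + 2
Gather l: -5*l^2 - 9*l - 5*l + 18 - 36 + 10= -5*l^2 - 14*l - 8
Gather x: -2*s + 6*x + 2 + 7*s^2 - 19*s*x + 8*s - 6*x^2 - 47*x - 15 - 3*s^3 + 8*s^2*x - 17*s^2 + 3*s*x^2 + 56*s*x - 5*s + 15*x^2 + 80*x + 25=-3*s^3 - 10*s^2 + s + x^2*(3*s + 9) + x*(8*s^2 + 37*s + 39) + 12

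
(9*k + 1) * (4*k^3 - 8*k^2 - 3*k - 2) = 36*k^4 - 68*k^3 - 35*k^2 - 21*k - 2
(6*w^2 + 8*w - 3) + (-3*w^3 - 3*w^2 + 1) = -3*w^3 + 3*w^2 + 8*w - 2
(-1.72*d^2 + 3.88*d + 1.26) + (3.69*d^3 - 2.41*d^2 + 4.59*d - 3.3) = 3.69*d^3 - 4.13*d^2 + 8.47*d - 2.04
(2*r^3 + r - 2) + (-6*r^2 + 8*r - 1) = 2*r^3 - 6*r^2 + 9*r - 3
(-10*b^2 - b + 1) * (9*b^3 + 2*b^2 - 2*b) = -90*b^5 - 29*b^4 + 27*b^3 + 4*b^2 - 2*b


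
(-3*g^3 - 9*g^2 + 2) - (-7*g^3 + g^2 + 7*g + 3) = 4*g^3 - 10*g^2 - 7*g - 1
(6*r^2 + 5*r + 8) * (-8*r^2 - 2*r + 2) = -48*r^4 - 52*r^3 - 62*r^2 - 6*r + 16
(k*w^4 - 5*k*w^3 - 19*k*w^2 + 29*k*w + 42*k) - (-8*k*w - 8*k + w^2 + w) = k*w^4 - 5*k*w^3 - 19*k*w^2 + 37*k*w + 50*k - w^2 - w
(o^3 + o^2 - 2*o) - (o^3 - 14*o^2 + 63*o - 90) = 15*o^2 - 65*o + 90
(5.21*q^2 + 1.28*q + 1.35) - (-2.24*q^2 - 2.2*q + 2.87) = 7.45*q^2 + 3.48*q - 1.52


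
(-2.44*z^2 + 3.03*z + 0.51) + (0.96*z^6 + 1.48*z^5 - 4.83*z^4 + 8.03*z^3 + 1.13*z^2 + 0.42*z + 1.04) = 0.96*z^6 + 1.48*z^5 - 4.83*z^4 + 8.03*z^3 - 1.31*z^2 + 3.45*z + 1.55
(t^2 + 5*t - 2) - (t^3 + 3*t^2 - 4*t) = -t^3 - 2*t^2 + 9*t - 2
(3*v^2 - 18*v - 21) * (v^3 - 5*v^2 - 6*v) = 3*v^5 - 33*v^4 + 51*v^3 + 213*v^2 + 126*v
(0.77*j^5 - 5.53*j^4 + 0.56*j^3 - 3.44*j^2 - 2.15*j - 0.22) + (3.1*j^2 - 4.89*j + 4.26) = 0.77*j^5 - 5.53*j^4 + 0.56*j^3 - 0.34*j^2 - 7.04*j + 4.04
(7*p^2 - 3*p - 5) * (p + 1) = 7*p^3 + 4*p^2 - 8*p - 5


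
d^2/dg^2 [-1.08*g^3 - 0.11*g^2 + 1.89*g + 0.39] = -6.48*g - 0.22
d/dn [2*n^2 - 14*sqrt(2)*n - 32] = 4*n - 14*sqrt(2)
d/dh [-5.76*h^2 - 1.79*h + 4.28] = -11.52*h - 1.79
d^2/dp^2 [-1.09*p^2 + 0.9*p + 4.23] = -2.18000000000000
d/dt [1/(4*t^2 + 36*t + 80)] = (-2*t - 9)/(4*(t^2 + 9*t + 20)^2)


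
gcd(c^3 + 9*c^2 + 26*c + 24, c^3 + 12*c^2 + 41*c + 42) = c^2 + 5*c + 6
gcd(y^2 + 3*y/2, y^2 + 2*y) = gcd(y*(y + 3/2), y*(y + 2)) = y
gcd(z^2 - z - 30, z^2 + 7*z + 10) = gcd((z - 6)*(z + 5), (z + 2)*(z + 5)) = z + 5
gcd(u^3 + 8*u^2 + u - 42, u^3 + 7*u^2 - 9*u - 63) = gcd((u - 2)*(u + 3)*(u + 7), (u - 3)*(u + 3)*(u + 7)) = u^2 + 10*u + 21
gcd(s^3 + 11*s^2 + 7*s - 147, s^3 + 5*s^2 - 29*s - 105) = s + 7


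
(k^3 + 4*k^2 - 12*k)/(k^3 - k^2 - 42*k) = (k - 2)/(k - 7)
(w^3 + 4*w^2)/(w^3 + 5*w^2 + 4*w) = w/(w + 1)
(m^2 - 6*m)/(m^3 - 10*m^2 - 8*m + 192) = m/(m^2 - 4*m - 32)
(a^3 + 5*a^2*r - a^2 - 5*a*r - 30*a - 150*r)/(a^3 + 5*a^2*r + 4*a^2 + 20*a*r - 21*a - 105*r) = (a^2 - a - 30)/(a^2 + 4*a - 21)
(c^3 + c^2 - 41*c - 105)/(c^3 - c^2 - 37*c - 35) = (c + 3)/(c + 1)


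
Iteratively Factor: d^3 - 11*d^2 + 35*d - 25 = (d - 5)*(d^2 - 6*d + 5) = (d - 5)*(d - 1)*(d - 5)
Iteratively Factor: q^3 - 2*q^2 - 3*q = (q)*(q^2 - 2*q - 3) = q*(q - 3)*(q + 1)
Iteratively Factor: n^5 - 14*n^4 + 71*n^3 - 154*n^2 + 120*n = (n)*(n^4 - 14*n^3 + 71*n^2 - 154*n + 120) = n*(n - 4)*(n^3 - 10*n^2 + 31*n - 30) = n*(n - 5)*(n - 4)*(n^2 - 5*n + 6) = n*(n - 5)*(n - 4)*(n - 2)*(n - 3)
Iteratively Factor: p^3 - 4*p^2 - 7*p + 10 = (p + 2)*(p^2 - 6*p + 5) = (p - 1)*(p + 2)*(p - 5)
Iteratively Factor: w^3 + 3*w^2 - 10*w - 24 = (w + 2)*(w^2 + w - 12) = (w - 3)*(w + 2)*(w + 4)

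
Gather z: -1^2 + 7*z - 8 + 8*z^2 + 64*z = 8*z^2 + 71*z - 9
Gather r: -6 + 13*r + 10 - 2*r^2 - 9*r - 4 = -2*r^2 + 4*r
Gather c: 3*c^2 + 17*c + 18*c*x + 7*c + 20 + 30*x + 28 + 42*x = 3*c^2 + c*(18*x + 24) + 72*x + 48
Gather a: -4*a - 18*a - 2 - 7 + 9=-22*a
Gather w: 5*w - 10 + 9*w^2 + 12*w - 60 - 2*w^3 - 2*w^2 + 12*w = -2*w^3 + 7*w^2 + 29*w - 70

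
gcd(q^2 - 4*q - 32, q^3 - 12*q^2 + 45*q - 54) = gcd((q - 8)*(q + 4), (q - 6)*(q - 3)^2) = 1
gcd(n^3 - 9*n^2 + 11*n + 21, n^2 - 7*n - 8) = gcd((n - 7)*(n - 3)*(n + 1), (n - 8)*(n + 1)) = n + 1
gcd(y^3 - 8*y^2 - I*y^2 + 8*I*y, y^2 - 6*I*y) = y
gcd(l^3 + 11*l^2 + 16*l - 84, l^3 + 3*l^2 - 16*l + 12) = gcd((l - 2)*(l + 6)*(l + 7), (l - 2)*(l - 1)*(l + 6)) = l^2 + 4*l - 12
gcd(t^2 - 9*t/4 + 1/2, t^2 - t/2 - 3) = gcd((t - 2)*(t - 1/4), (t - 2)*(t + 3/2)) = t - 2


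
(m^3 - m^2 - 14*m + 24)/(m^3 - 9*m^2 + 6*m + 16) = (m^2 + m - 12)/(m^2 - 7*m - 8)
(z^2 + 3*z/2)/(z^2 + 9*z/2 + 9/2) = z/(z + 3)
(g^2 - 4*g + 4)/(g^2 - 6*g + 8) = (g - 2)/(g - 4)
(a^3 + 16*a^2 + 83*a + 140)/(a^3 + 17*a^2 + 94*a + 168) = (a + 5)/(a + 6)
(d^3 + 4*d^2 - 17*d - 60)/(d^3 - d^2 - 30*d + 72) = (d^2 + 8*d + 15)/(d^2 + 3*d - 18)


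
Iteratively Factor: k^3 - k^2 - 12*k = (k - 4)*(k^2 + 3*k) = k*(k - 4)*(k + 3)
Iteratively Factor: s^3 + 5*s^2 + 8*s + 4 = (s + 2)*(s^2 + 3*s + 2) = (s + 1)*(s + 2)*(s + 2)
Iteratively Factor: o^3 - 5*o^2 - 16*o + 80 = (o - 5)*(o^2 - 16) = (o - 5)*(o - 4)*(o + 4)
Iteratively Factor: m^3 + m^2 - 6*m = (m + 3)*(m^2 - 2*m) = (m - 2)*(m + 3)*(m)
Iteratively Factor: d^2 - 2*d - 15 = (d - 5)*(d + 3)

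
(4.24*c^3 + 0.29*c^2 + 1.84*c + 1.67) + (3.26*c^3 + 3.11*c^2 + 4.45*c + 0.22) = 7.5*c^3 + 3.4*c^2 + 6.29*c + 1.89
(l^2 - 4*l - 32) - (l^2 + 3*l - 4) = -7*l - 28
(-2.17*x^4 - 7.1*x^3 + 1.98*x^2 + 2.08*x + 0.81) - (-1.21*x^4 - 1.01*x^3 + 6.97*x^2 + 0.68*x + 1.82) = -0.96*x^4 - 6.09*x^3 - 4.99*x^2 + 1.4*x - 1.01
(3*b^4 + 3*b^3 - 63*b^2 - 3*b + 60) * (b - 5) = 3*b^5 - 12*b^4 - 78*b^3 + 312*b^2 + 75*b - 300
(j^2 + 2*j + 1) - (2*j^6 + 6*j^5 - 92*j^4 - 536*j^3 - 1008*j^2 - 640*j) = -2*j^6 - 6*j^5 + 92*j^4 + 536*j^3 + 1009*j^2 + 642*j + 1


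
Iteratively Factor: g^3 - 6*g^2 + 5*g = (g - 5)*(g^2 - g) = g*(g - 5)*(g - 1)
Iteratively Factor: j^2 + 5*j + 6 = (j + 3)*(j + 2)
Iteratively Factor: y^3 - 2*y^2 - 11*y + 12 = (y - 4)*(y^2 + 2*y - 3) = (y - 4)*(y - 1)*(y + 3)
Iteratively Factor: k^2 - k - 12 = (k - 4)*(k + 3)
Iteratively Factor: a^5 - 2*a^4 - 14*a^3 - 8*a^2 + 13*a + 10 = (a + 1)*(a^4 - 3*a^3 - 11*a^2 + 3*a + 10) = (a - 1)*(a + 1)*(a^3 - 2*a^2 - 13*a - 10) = (a - 1)*(a + 1)*(a + 2)*(a^2 - 4*a - 5) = (a - 1)*(a + 1)^2*(a + 2)*(a - 5)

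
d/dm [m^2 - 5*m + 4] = 2*m - 5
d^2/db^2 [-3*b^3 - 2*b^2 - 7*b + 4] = -18*b - 4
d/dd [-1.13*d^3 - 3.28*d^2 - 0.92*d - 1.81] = -3.39*d^2 - 6.56*d - 0.92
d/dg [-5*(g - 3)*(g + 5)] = -10*g - 10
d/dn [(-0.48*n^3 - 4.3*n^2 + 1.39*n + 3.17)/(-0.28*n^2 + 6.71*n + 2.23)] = (0.1344*n^4 - 6.4416*n^3 - 31.675*n^2 - 17.4028*n - 18.171)/(0.0784*n^4 - 3.7576*n^3 + 43.7753*n^2 + 29.9266*n + 4.9729)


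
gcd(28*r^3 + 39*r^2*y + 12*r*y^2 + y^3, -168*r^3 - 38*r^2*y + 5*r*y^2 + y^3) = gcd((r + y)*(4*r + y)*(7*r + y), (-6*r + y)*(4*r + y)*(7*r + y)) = 28*r^2 + 11*r*y + y^2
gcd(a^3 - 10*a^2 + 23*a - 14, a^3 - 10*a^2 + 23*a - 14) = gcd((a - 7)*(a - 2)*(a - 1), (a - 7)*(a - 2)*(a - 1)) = a^3 - 10*a^2 + 23*a - 14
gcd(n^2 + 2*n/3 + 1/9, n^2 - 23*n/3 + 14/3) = 1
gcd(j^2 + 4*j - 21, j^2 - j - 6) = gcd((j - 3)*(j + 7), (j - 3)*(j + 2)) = j - 3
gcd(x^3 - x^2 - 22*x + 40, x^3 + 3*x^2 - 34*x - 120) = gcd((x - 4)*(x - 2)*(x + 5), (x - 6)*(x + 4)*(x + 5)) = x + 5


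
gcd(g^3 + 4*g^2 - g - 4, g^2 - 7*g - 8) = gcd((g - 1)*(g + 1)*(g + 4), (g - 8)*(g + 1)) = g + 1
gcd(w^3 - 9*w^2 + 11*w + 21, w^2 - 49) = w - 7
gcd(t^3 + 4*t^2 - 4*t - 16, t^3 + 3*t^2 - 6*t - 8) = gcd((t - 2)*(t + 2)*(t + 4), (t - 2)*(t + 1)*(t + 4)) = t^2 + 2*t - 8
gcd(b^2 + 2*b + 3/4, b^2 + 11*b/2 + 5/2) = b + 1/2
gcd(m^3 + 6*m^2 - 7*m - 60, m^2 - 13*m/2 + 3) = 1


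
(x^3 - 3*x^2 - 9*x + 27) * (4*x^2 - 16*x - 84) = 4*x^5 - 28*x^4 - 72*x^3 + 504*x^2 + 324*x - 2268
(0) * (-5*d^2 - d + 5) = 0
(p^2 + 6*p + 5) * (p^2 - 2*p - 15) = p^4 + 4*p^3 - 22*p^2 - 100*p - 75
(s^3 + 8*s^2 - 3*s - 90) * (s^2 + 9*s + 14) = s^5 + 17*s^4 + 83*s^3 - 5*s^2 - 852*s - 1260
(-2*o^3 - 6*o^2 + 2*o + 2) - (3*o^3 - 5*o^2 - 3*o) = -5*o^3 - o^2 + 5*o + 2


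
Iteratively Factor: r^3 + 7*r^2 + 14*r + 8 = (r + 2)*(r^2 + 5*r + 4) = (r + 1)*(r + 2)*(r + 4)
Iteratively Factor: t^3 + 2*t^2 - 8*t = (t)*(t^2 + 2*t - 8) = t*(t - 2)*(t + 4)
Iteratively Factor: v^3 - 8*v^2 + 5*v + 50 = (v - 5)*(v^2 - 3*v - 10) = (v - 5)^2*(v + 2)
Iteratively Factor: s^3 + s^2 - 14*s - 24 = (s + 2)*(s^2 - s - 12) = (s - 4)*(s + 2)*(s + 3)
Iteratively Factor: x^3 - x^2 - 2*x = (x + 1)*(x^2 - 2*x) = (x - 2)*(x + 1)*(x)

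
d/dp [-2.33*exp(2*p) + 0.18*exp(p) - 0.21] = (0.18 - 4.66*exp(p))*exp(p)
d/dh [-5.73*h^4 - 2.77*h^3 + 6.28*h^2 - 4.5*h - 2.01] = -22.92*h^3 - 8.31*h^2 + 12.56*h - 4.5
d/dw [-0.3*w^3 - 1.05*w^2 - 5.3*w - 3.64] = -0.9*w^2 - 2.1*w - 5.3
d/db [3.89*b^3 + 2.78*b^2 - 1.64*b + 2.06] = 11.67*b^2 + 5.56*b - 1.64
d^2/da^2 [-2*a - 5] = 0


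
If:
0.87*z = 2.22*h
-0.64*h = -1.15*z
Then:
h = 0.00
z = 0.00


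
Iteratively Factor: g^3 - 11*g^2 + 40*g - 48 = (g - 3)*(g^2 - 8*g + 16) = (g - 4)*(g - 3)*(g - 4)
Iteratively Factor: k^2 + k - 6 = (k - 2)*(k + 3)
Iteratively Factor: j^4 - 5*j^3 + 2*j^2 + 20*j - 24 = (j - 3)*(j^3 - 2*j^2 - 4*j + 8) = (j - 3)*(j - 2)*(j^2 - 4) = (j - 3)*(j - 2)^2*(j + 2)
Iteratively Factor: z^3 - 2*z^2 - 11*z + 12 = (z - 1)*(z^2 - z - 12) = (z - 4)*(z - 1)*(z + 3)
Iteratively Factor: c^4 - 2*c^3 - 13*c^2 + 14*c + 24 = (c - 2)*(c^3 - 13*c - 12) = (c - 2)*(c + 1)*(c^2 - c - 12) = (c - 2)*(c + 1)*(c + 3)*(c - 4)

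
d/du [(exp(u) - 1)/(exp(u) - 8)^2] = (-exp(u) - 6)*exp(u)/(exp(u) - 8)^3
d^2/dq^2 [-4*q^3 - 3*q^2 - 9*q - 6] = -24*q - 6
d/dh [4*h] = 4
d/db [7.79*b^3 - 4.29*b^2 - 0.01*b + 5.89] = 23.37*b^2 - 8.58*b - 0.01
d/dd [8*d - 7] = 8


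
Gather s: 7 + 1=8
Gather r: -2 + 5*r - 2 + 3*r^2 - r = 3*r^2 + 4*r - 4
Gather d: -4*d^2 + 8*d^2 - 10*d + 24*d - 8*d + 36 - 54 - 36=4*d^2 + 6*d - 54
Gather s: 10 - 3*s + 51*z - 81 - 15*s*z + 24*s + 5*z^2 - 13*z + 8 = s*(21 - 15*z) + 5*z^2 + 38*z - 63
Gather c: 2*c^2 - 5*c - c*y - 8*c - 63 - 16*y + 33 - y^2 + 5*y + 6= 2*c^2 + c*(-y - 13) - y^2 - 11*y - 24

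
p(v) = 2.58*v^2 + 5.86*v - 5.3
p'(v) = 5.16*v + 5.86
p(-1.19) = -8.62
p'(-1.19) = -0.28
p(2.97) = 34.86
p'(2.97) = 21.19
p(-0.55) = -7.74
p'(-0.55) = 3.02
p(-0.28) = -6.74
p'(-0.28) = 4.42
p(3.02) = 35.93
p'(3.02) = 21.44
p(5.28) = 97.57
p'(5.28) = 33.10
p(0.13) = -4.49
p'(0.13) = 6.53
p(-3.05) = 0.83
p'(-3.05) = -9.88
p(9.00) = 256.42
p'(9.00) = 52.30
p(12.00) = 436.54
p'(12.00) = 67.78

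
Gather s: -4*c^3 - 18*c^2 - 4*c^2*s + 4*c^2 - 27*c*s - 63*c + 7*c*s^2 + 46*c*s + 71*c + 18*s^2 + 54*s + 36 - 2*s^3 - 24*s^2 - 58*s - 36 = -4*c^3 - 14*c^2 + 8*c - 2*s^3 + s^2*(7*c - 6) + s*(-4*c^2 + 19*c - 4)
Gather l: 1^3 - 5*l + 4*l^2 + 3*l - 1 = 4*l^2 - 2*l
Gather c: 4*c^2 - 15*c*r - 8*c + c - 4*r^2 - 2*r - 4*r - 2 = 4*c^2 + c*(-15*r - 7) - 4*r^2 - 6*r - 2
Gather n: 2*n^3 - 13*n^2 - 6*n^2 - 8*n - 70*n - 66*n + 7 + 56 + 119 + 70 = 2*n^3 - 19*n^2 - 144*n + 252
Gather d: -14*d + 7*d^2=7*d^2 - 14*d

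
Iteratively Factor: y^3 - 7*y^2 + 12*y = (y - 3)*(y^2 - 4*y) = (y - 4)*(y - 3)*(y)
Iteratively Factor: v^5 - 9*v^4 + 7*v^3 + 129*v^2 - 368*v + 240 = (v - 5)*(v^4 - 4*v^3 - 13*v^2 + 64*v - 48) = (v - 5)*(v + 4)*(v^3 - 8*v^2 + 19*v - 12) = (v - 5)*(v - 1)*(v + 4)*(v^2 - 7*v + 12) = (v - 5)*(v - 3)*(v - 1)*(v + 4)*(v - 4)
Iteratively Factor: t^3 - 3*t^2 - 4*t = (t)*(t^2 - 3*t - 4) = t*(t - 4)*(t + 1)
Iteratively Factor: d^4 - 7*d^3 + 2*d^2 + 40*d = (d + 2)*(d^3 - 9*d^2 + 20*d) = (d - 4)*(d + 2)*(d^2 - 5*d) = (d - 5)*(d - 4)*(d + 2)*(d)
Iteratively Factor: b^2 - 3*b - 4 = (b - 4)*(b + 1)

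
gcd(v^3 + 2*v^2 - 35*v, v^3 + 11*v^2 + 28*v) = v^2 + 7*v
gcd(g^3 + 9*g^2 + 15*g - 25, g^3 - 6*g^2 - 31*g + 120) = g + 5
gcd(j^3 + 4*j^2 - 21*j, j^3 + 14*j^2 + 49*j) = j^2 + 7*j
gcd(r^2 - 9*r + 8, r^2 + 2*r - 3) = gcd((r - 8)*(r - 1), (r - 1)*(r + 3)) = r - 1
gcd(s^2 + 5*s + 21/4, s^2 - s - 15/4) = s + 3/2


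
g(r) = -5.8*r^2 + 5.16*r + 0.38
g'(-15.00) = 179.16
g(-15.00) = -1382.02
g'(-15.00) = 179.16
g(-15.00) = -1382.02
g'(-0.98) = 16.53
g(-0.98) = -10.25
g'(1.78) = -15.49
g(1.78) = -8.81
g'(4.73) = -49.71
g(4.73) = -104.98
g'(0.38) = 0.75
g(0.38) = 1.50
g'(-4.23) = 54.23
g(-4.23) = -125.23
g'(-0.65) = 12.70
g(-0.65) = -5.42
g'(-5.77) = 72.09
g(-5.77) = -222.49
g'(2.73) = -26.51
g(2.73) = -28.76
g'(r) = 5.16 - 11.6*r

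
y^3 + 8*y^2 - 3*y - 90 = (y - 3)*(y + 5)*(y + 6)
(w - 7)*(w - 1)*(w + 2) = w^3 - 6*w^2 - 9*w + 14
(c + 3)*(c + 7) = c^2 + 10*c + 21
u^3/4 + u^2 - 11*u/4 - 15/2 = (u/4 + 1/2)*(u - 3)*(u + 5)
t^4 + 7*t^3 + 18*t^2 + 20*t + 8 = (t + 1)*(t + 2)^3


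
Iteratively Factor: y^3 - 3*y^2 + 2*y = (y - 2)*(y^2 - y) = (y - 2)*(y - 1)*(y)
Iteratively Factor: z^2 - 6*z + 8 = (z - 4)*(z - 2)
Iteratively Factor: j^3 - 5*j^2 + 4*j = (j - 1)*(j^2 - 4*j) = j*(j - 1)*(j - 4)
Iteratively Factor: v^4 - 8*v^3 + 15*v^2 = (v)*(v^3 - 8*v^2 + 15*v) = v*(v - 5)*(v^2 - 3*v) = v*(v - 5)*(v - 3)*(v)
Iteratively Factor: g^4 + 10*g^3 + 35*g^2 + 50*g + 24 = (g + 2)*(g^3 + 8*g^2 + 19*g + 12) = (g + 2)*(g + 4)*(g^2 + 4*g + 3) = (g + 2)*(g + 3)*(g + 4)*(g + 1)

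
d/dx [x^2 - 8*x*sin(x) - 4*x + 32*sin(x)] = -8*x*cos(x) + 2*x - 8*sin(x) + 32*cos(x) - 4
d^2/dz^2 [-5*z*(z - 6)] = -10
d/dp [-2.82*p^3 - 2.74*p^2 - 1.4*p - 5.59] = -8.46*p^2 - 5.48*p - 1.4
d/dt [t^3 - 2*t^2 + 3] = t*(3*t - 4)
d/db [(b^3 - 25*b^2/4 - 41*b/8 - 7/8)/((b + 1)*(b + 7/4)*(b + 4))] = (416*b^4 + 1144*b^3 - 687*b^2 - 2422*b - 791)/(2*(16*b^6 + 216*b^5 + 1137*b^4 + 2978*b^3 + 4113*b^2 + 2856*b + 784))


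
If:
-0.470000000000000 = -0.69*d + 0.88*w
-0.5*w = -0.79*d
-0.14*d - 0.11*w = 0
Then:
No Solution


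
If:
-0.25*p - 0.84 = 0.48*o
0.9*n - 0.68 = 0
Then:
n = 0.76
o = -0.520833333333333*p - 1.75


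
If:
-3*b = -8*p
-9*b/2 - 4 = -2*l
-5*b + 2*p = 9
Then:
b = -36/17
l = -47/17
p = -27/34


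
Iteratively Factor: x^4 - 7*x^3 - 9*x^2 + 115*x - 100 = (x - 5)*(x^3 - 2*x^2 - 19*x + 20) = (x - 5)*(x + 4)*(x^2 - 6*x + 5) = (x - 5)*(x - 1)*(x + 4)*(x - 5)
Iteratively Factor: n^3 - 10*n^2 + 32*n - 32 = (n - 4)*(n^2 - 6*n + 8) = (n - 4)^2*(n - 2)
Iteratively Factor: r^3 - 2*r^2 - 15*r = (r + 3)*(r^2 - 5*r) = (r - 5)*(r + 3)*(r)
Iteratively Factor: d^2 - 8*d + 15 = (d - 3)*(d - 5)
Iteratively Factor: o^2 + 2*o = (o)*(o + 2)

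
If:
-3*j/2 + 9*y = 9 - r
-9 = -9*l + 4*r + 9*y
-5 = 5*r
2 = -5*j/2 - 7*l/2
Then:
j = -94/37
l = 46/37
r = -1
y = 229/333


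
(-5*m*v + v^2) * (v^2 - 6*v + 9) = -5*m*v^3 + 30*m*v^2 - 45*m*v + v^4 - 6*v^3 + 9*v^2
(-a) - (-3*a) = 2*a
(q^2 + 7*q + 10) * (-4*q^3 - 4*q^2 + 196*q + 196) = -4*q^5 - 32*q^4 + 128*q^3 + 1528*q^2 + 3332*q + 1960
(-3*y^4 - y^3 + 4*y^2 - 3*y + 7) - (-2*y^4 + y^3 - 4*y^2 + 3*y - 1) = -y^4 - 2*y^3 + 8*y^2 - 6*y + 8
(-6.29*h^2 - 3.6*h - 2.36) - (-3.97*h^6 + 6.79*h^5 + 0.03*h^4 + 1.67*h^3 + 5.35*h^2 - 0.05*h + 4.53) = 3.97*h^6 - 6.79*h^5 - 0.03*h^4 - 1.67*h^3 - 11.64*h^2 - 3.55*h - 6.89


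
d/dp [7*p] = 7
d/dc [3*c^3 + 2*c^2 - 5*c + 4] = 9*c^2 + 4*c - 5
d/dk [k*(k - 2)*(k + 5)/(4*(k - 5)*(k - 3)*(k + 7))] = (-2*k^4 - 31*k^3 + 91*k^2 + 315*k - 525)/(2*(k^6 - 2*k^5 - 81*k^4 + 292*k^3 + 1471*k^2 - 8610*k + 11025))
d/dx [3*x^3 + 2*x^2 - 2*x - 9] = 9*x^2 + 4*x - 2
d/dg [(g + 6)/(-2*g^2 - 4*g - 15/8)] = 8*(-16*g^2 - 32*g + 32*(g + 1)*(g + 6) - 15)/(16*g^2 + 32*g + 15)^2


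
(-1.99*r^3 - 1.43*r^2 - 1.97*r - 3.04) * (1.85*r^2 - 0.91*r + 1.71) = -3.6815*r^5 - 0.8346*r^4 - 5.7461*r^3 - 6.2766*r^2 - 0.6023*r - 5.1984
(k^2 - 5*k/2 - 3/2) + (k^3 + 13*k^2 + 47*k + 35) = k^3 + 14*k^2 + 89*k/2 + 67/2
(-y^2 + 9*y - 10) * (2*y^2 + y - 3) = -2*y^4 + 17*y^3 - 8*y^2 - 37*y + 30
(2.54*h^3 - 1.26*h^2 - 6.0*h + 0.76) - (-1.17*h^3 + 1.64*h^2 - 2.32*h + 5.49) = 3.71*h^3 - 2.9*h^2 - 3.68*h - 4.73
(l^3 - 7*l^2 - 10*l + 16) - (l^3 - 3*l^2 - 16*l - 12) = -4*l^2 + 6*l + 28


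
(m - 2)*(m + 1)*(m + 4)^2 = m^4 + 7*m^3 + 6*m^2 - 32*m - 32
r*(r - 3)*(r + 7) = r^3 + 4*r^2 - 21*r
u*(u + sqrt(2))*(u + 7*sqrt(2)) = u^3 + 8*sqrt(2)*u^2 + 14*u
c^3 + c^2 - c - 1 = (c - 1)*(c + 1)^2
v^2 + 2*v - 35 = (v - 5)*(v + 7)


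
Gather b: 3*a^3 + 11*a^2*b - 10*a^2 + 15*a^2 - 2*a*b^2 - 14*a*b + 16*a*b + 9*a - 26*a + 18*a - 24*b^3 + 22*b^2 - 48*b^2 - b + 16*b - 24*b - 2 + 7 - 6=3*a^3 + 5*a^2 + a - 24*b^3 + b^2*(-2*a - 26) + b*(11*a^2 + 2*a - 9) - 1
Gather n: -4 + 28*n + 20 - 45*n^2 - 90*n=-45*n^2 - 62*n + 16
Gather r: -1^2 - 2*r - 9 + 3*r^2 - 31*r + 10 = 3*r^2 - 33*r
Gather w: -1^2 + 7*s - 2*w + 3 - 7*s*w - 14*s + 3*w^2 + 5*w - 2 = -7*s + 3*w^2 + w*(3 - 7*s)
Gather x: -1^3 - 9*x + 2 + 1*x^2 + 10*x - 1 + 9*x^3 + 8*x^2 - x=9*x^3 + 9*x^2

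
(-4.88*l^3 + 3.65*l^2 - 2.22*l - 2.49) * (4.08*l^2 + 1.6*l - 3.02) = -19.9104*l^5 + 7.084*l^4 + 11.52*l^3 - 24.7342*l^2 + 2.7204*l + 7.5198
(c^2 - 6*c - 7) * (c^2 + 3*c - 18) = c^4 - 3*c^3 - 43*c^2 + 87*c + 126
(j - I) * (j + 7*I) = j^2 + 6*I*j + 7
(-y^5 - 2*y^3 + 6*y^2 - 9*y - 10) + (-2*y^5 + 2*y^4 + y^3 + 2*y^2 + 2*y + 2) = -3*y^5 + 2*y^4 - y^3 + 8*y^2 - 7*y - 8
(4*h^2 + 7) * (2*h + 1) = 8*h^3 + 4*h^2 + 14*h + 7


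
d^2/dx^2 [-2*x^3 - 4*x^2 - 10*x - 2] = -12*x - 8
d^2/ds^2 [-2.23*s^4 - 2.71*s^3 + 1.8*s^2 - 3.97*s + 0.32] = -26.76*s^2 - 16.26*s + 3.6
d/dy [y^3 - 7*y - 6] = 3*y^2 - 7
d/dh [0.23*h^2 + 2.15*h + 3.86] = 0.46*h + 2.15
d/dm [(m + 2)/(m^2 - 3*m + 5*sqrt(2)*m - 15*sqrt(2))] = (m^2 - 3*m + 5*sqrt(2)*m - (m + 2)*(2*m - 3 + 5*sqrt(2)) - 15*sqrt(2))/(m^2 - 3*m + 5*sqrt(2)*m - 15*sqrt(2))^2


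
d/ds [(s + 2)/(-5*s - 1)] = 9/(5*s + 1)^2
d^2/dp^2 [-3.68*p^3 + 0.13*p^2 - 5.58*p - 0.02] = 0.26 - 22.08*p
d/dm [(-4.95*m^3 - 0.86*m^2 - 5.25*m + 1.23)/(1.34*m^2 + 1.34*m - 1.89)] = (-6.633*m^4 - 13.266*m^3 + 33.9491*m^2 - 0.0456000000000003*m + 8.2743)/(1.7956*m^4 + 3.5912*m^3 - 3.2696*m^2 - 5.0652*m + 3.5721)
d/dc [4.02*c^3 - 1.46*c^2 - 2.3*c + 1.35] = 12.06*c^2 - 2.92*c - 2.3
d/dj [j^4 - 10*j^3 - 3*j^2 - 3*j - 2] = 4*j^3 - 30*j^2 - 6*j - 3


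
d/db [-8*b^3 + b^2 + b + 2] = -24*b^2 + 2*b + 1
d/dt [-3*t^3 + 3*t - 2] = 3 - 9*t^2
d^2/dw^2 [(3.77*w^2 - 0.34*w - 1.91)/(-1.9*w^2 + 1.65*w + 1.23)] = (-1.4210854715202e-14*w^4 - 21.1831*w^3 - 11.49234*w^2 - 31.15962*w + 6.539964)/(6.859*w^6 - 17.8695*w^5 + 2.19735*w^4 + 18.644175*w^3 - 1.422495*w^2 - 7.488855*w - 1.860867)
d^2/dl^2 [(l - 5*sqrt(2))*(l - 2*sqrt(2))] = 2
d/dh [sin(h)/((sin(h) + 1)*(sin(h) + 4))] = (cos(h)^2 + 3)*cos(h)/((sin(h) + 1)^2*(sin(h) + 4)^2)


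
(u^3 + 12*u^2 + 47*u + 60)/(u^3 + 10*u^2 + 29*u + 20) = (u + 3)/(u + 1)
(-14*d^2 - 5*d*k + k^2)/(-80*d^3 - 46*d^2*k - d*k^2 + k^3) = (7*d - k)/(40*d^2 + 3*d*k - k^2)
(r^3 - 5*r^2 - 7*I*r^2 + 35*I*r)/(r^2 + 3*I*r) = (r^2 - 5*r - 7*I*r + 35*I)/(r + 3*I)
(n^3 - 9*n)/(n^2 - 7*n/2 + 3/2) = 2*n*(n + 3)/(2*n - 1)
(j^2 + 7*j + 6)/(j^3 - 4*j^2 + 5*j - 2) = (j^2 + 7*j + 6)/(j^3 - 4*j^2 + 5*j - 2)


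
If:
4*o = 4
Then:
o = 1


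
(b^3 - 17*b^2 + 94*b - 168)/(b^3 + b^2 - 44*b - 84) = (b^2 - 10*b + 24)/(b^2 + 8*b + 12)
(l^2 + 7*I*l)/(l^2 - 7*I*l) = (l + 7*I)/(l - 7*I)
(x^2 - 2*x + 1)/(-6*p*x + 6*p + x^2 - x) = (x - 1)/(-6*p + x)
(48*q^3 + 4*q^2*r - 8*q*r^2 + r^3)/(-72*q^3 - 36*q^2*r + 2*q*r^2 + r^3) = (-4*q + r)/(6*q + r)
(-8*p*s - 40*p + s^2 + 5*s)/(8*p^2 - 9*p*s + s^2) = (-s - 5)/(p - s)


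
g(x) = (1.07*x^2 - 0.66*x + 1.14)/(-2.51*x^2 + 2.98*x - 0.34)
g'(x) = (2.14*x - 0.66)/(-2.51*x^2 + 2.98*x - 0.34) + (5.02*x - 2.98)*(1.07*x^2 - 0.66*x + 1.14)/(-2.51*x^2 + 2.98*x - 0.34)^2 = (1.532*x^2 + 4.9952*x - 3.1728)/(6.3001*x^4 - 14.9596*x^3 + 10.5872*x^2 - 2.0264*x + 0.1156)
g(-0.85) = -0.53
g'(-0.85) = -0.29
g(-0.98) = -0.50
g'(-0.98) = -0.21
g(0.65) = 2.17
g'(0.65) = 2.51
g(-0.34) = -0.91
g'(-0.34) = -1.74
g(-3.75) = -0.40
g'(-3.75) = -0.00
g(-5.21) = -0.40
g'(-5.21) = 0.00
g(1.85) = -1.05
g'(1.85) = 0.97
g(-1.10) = -0.47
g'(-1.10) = -0.15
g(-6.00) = -0.40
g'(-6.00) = 0.00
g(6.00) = -0.49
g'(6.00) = 0.02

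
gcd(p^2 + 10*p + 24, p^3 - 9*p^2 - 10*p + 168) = p + 4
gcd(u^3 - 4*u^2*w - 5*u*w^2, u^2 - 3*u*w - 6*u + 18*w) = 1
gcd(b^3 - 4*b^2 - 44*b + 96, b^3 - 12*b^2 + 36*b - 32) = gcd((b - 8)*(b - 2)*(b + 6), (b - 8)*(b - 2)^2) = b^2 - 10*b + 16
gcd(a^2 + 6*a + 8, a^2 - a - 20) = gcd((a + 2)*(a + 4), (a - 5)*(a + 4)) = a + 4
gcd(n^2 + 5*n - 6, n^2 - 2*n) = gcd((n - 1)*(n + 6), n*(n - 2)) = 1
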